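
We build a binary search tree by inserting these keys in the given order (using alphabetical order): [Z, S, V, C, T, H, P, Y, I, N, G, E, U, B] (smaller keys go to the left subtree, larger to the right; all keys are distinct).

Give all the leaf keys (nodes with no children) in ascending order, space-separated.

Insert Z: tree is empty, so Z becomes the root.
Insert S: S < Z → go left. Place as left child of Z.
Insert V: V < Z → go left; V > S → go right. Place as right child of S.
Insert C: C < Z → go left; C < S → go left. Place as left child of S.
Insert T: T < Z → go left; T > S → go right; T < V → go left. Place as left child of V.
Insert H: H < Z → go left; H < S → go left; H > C → go right. Place as right child of C.
Insert P: P < Z → go left; P < S → go left; P > C → go right; P > H → go right. Place as right child of H.
Insert Y: Y < Z → go left; Y > S → go right; Y > V → go right. Place as right child of V.
Insert I: I < Z → go left; I < S → go left; I > C → go right; I > H → go right; I < P → go left. Place as left child of P.
Insert N: N < Z → go left; N < S → go left; N > C → go right; N > H → go right; N < P → go left; N > I → go right. Place as right child of I.
Insert G: G < Z → go left; G < S → go left; G > C → go right; G < H → go left. Place as left child of H.
Insert E: E < Z → go left; E < S → go left; E > C → go right; E < H → go left; E < G → go left. Place as left child of G.
Insert U: U < Z → go left; U > S → go right; U < V → go left; U > T → go right. Place as right child of T.
Insert B: B < Z → go left; B < S → go left; B < C → go left. Place as left child of C.

B E N U Y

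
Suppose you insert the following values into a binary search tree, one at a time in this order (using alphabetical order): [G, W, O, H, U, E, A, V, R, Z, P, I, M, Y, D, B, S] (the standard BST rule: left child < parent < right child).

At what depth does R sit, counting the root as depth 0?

Insert G: tree is empty, so G becomes the root.
Insert W: W > G → go right. Place as right child of G.
Insert O: O > G → go right; O < W → go left. Place as left child of W.
Insert H: H > G → go right; H < W → go left; H < O → go left. Place as left child of O.
Insert U: U > G → go right; U < W → go left; U > O → go right. Place as right child of O.
Insert E: E < G → go left. Place as left child of G.
Insert A: A < G → go left; A < E → go left. Place as left child of E.
Insert V: V > G → go right; V < W → go left; V > O → go right; V > U → go right. Place as right child of U.
Insert R: R > G → go right; R < W → go left; R > O → go right; R < U → go left. Place as left child of U.
Insert Z: Z > G → go right; Z > W → go right. Place as right child of W.
Insert P: P > G → go right; P < W → go left; P > O → go right; P < U → go left; P < R → go left. Place as left child of R.
Insert I: I > G → go right; I < W → go left; I < O → go left; I > H → go right. Place as right child of H.
Insert M: M > G → go right; M < W → go left; M < O → go left; M > H → go right; M > I → go right. Place as right child of I.
Insert Y: Y > G → go right; Y > W → go right; Y < Z → go left. Place as left child of Z.
Insert D: D < G → go left; D < E → go left; D > A → go right. Place as right child of A.
Insert B: B < G → go left; B < E → go left; B > A → go right; B < D → go left. Place as left child of D.
Insert S: S > G → go right; S < W → go left; S > O → go right; S < U → go left; S > R → go right. Place as right child of R.

Path to R: G → W → O → U → R, which is 4 edges.

4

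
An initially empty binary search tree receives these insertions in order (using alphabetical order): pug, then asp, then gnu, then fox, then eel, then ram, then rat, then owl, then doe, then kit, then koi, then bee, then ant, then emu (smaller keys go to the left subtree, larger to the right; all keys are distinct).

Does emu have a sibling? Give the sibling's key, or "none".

doe

pug: root
asp: left child of pug (depth 1)
gnu: right child of asp (depth 2)
fox: left child of gnu (depth 3)
eel: left child of fox (depth 4)
ram: right child of pug (depth 1)
rat: right child of ram (depth 2)
owl: right child of gnu (depth 3)
doe: left child of eel (depth 5)
kit: left child of owl (depth 4)
koi: right child of kit (depth 5)
bee: left child of doe (depth 6)
ant: left child of asp (depth 2)
emu: right child of eel (depth 5)

emu's parent is eel; the other child of eel is doe.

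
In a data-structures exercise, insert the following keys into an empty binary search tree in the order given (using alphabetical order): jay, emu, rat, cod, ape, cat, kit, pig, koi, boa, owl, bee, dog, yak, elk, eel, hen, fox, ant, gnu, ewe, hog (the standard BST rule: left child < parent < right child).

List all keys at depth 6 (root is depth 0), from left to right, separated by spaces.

Resulting structure (node: left, right):
  jay: L=emu, R=rat
  emu: L=cod, R=hen
  rat: L=kit, R=yak
  cod: L=ape, R=dog
  ape: L=ant, R=cat
  cat: L=boa, R=–
  kit: L=–, R=pig
  pig: L=koi, R=–
  koi: L=–, R=owl
  boa: L=bee, R=–
  owl: L=–, R=–
  bee: L=–, R=–
  dog: L=–, R=elk
  yak: L=–, R=–
  elk: L=eel, R=–
  eel: L=–, R=–
  hen: L=fox, R=hog
  fox: L=ewe, R=gnu
  ant: L=–, R=–
  gnu: L=–, R=–
  ewe: L=–, R=–
  hog: L=–, R=–

bee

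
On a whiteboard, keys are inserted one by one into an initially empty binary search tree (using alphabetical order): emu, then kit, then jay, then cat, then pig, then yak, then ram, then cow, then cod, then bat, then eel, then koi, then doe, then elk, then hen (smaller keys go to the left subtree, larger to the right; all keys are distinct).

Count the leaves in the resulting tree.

emu: root
kit: right child of emu (depth 1)
jay: left child of kit (depth 2)
cat: left child of emu (depth 1)
pig: right child of kit (depth 2)
yak: right child of pig (depth 3)
ram: left child of yak (depth 4)
cow: right child of cat (depth 2)
cod: left child of cow (depth 3)
bat: left child of cat (depth 2)
eel: right child of cow (depth 3)
koi: left child of pig (depth 3)
doe: left child of eel (depth 4)
elk: right child of eel (depth 4)
hen: left child of jay (depth 3)

Leaves: bat, cod, doe, elk, hen, koi, ram — 7 in total.

7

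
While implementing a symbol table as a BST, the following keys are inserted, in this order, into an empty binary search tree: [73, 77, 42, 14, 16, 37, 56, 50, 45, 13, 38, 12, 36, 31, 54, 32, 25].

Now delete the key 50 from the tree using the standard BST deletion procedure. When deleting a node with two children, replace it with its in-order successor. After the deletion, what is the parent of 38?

Insert 73: tree is empty, so 73 becomes the root.
Insert 77: 77 > 73 → go right. Place as right child of 73.
Insert 42: 42 < 73 → go left. Place as left child of 73.
Insert 14: 14 < 73 → go left; 14 < 42 → go left. Place as left child of 42.
Insert 16: 16 < 73 → go left; 16 < 42 → go left; 16 > 14 → go right. Place as right child of 14.
Insert 37: 37 < 73 → go left; 37 < 42 → go left; 37 > 14 → go right; 37 > 16 → go right. Place as right child of 16.
Insert 56: 56 < 73 → go left; 56 > 42 → go right. Place as right child of 42.
Insert 50: 50 < 73 → go left; 50 > 42 → go right; 50 < 56 → go left. Place as left child of 56.
Insert 45: 45 < 73 → go left; 45 > 42 → go right; 45 < 56 → go left; 45 < 50 → go left. Place as left child of 50.
Insert 13: 13 < 73 → go left; 13 < 42 → go left; 13 < 14 → go left. Place as left child of 14.
Insert 38: 38 < 73 → go left; 38 < 42 → go left; 38 > 14 → go right; 38 > 16 → go right; 38 > 37 → go right. Place as right child of 37.
Insert 12: 12 < 73 → go left; 12 < 42 → go left; 12 < 14 → go left; 12 < 13 → go left. Place as left child of 13.
Insert 36: 36 < 73 → go left; 36 < 42 → go left; 36 > 14 → go right; 36 > 16 → go right; 36 < 37 → go left. Place as left child of 37.
Insert 31: 31 < 73 → go left; 31 < 42 → go left; 31 > 14 → go right; 31 > 16 → go right; 31 < 37 → go left; 31 < 36 → go left. Place as left child of 36.
Insert 54: 54 < 73 → go left; 54 > 42 → go right; 54 < 56 → go left; 54 > 50 → go right. Place as right child of 50.
Insert 32: 32 < 73 → go left; 32 < 42 → go left; 32 > 14 → go right; 32 > 16 → go right; 32 < 37 → go left; 32 < 36 → go left; 32 > 31 → go right. Place as right child of 31.
Insert 25: 25 < 73 → go left; 25 < 42 → go left; 25 > 14 → go right; 25 > 16 → go right; 25 < 37 → go left; 25 < 36 → go left; 25 < 31 → go left. Place as left child of 31.

Delete 50 (two children — replace with in-order successor).
After deletion, 38's parent is 37.

37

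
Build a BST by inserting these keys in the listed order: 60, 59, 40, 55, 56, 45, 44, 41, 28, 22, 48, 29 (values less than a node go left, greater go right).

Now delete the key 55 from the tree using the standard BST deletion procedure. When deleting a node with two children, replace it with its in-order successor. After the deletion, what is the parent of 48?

Insert 60: tree is empty, so 60 becomes the root.
Insert 59: 59 < 60 → go left. Place as left child of 60.
Insert 40: 40 < 60 → go left; 40 < 59 → go left. Place as left child of 59.
Insert 55: 55 < 60 → go left; 55 < 59 → go left; 55 > 40 → go right. Place as right child of 40.
Insert 56: 56 < 60 → go left; 56 < 59 → go left; 56 > 40 → go right; 56 > 55 → go right. Place as right child of 55.
Insert 45: 45 < 60 → go left; 45 < 59 → go left; 45 > 40 → go right; 45 < 55 → go left. Place as left child of 55.
Insert 44: 44 < 60 → go left; 44 < 59 → go left; 44 > 40 → go right; 44 < 55 → go left; 44 < 45 → go left. Place as left child of 45.
Insert 41: 41 < 60 → go left; 41 < 59 → go left; 41 > 40 → go right; 41 < 55 → go left; 41 < 45 → go left; 41 < 44 → go left. Place as left child of 44.
Insert 28: 28 < 60 → go left; 28 < 59 → go left; 28 < 40 → go left. Place as left child of 40.
Insert 22: 22 < 60 → go left; 22 < 59 → go left; 22 < 40 → go left; 22 < 28 → go left. Place as left child of 28.
Insert 48: 48 < 60 → go left; 48 < 59 → go left; 48 > 40 → go right; 48 < 55 → go left; 48 > 45 → go right. Place as right child of 45.
Insert 29: 29 < 60 → go left; 29 < 59 → go left; 29 < 40 → go left; 29 > 28 → go right. Place as right child of 28.

Delete 55 (two children — replace with in-order successor).
After deletion, 48's parent is 45.

45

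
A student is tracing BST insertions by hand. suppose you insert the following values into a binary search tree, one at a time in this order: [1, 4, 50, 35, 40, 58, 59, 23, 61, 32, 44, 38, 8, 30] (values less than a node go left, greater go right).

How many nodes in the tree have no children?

Resulting structure (node: left, right):
  1: L=–, R=4
  4: L=–, R=50
  50: L=35, R=58
  35: L=23, R=40
  40: L=38, R=44
  58: L=–, R=59
  59: L=–, R=61
  23: L=8, R=32
  61: L=–, R=–
  32: L=30, R=–
  44: L=–, R=–
  38: L=–, R=–
  8: L=–, R=–
  30: L=–, R=–

Leaves: 8, 30, 38, 44, 61 — 5 in total.

5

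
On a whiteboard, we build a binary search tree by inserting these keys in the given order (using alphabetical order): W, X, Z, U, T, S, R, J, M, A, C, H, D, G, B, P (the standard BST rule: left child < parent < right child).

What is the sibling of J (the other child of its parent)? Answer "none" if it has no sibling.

W: root
X: right child of W (depth 1)
Z: right child of X (depth 2)
U: left child of W (depth 1)
T: left child of U (depth 2)
S: left child of T (depth 3)
R: left child of S (depth 4)
J: left child of R (depth 5)
M: right child of J (depth 6)
A: left child of J (depth 6)
C: right child of A (depth 7)
H: right child of C (depth 8)
D: left child of H (depth 9)
G: right child of D (depth 10)
B: left child of C (depth 8)
P: right child of M (depth 7)

J's parent is R, which has only one child.

none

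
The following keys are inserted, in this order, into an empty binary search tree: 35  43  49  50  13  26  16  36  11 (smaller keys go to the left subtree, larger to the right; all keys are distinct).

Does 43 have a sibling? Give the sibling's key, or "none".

35: root
43: right child of 35 (depth 1)
49: right child of 43 (depth 2)
50: right child of 49 (depth 3)
13: left child of 35 (depth 1)
26: right child of 13 (depth 2)
16: left child of 26 (depth 3)
36: left child of 43 (depth 2)
11: left child of 13 (depth 2)

43's parent is 35; the other child of 35 is 13.

13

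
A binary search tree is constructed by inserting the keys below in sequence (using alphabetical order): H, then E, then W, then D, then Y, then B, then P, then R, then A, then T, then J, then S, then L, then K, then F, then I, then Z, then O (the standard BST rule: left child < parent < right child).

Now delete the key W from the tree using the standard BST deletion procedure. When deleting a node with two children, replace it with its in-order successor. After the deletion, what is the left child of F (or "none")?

H: root
E: left child of H (depth 1)
W: right child of H (depth 1)
D: left child of E (depth 2)
Y: right child of W (depth 2)
B: left child of D (depth 3)
P: left child of W (depth 2)
R: right child of P (depth 3)
A: left child of B (depth 4)
T: right child of R (depth 4)
J: left child of P (depth 3)
S: left child of T (depth 5)
L: right child of J (depth 4)
K: left child of L (depth 5)
F: right child of E (depth 2)
I: left child of J (depth 4)
Z: right child of Y (depth 3)
O: right child of L (depth 5)

Delete W (two children — replace with in-order successor).
After deletion, F's left child: none.

none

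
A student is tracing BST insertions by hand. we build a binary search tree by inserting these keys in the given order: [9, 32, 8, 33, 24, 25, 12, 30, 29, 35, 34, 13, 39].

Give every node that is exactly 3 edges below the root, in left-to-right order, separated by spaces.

9: root
32: right child of 9 (depth 1)
8: left child of 9 (depth 1)
33: right child of 32 (depth 2)
24: left child of 32 (depth 2)
25: right child of 24 (depth 3)
12: left child of 24 (depth 3)
30: right child of 25 (depth 4)
29: left child of 30 (depth 5)
35: right child of 33 (depth 3)
34: left child of 35 (depth 4)
13: right child of 12 (depth 4)
39: right child of 35 (depth 4)

12 25 35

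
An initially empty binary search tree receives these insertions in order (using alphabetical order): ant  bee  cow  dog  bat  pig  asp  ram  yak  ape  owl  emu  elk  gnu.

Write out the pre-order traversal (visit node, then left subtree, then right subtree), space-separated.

ant bee bat asp ape cow dog pig owl emu elk gnu ram yak

ant: root
bee: right child of ant (depth 1)
cow: right child of bee (depth 2)
dog: right child of cow (depth 3)
bat: left child of bee (depth 2)
pig: right child of dog (depth 4)
asp: left child of bat (depth 3)
ram: right child of pig (depth 5)
yak: right child of ram (depth 6)
ape: left child of asp (depth 4)
owl: left child of pig (depth 5)
emu: left child of owl (depth 6)
elk: left child of emu (depth 7)
gnu: right child of emu (depth 7)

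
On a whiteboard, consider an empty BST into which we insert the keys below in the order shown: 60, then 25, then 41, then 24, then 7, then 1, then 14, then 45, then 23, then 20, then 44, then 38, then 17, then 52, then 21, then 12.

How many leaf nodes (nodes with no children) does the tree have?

Resulting structure (node: left, right):
  60: L=25, R=–
  25: L=24, R=41
  41: L=38, R=45
  24: L=7, R=–
  7: L=1, R=14
  1: L=–, R=–
  14: L=12, R=23
  45: L=44, R=52
  23: L=20, R=–
  20: L=17, R=21
  44: L=–, R=–
  38: L=–, R=–
  17: L=–, R=–
  52: L=–, R=–
  21: L=–, R=–
  12: L=–, R=–

Leaves: 1, 12, 17, 21, 38, 44, 52 — 7 in total.

7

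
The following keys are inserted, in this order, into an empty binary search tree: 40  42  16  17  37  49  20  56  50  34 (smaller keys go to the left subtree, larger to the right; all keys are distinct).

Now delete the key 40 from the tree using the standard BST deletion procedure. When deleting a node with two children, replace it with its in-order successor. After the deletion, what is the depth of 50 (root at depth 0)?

3

Resulting structure (node: left, right):
  40: L=16, R=42
  42: L=–, R=49
  16: L=–, R=17
  17: L=–, R=37
  37: L=20, R=–
  49: L=–, R=56
  20: L=–, R=34
  56: L=50, R=–
  50: L=–, R=–
  34: L=–, R=–

Delete 40 (two children — replace with in-order successor).
After deletion, path to 50: 42 → 49 → 56 → 50.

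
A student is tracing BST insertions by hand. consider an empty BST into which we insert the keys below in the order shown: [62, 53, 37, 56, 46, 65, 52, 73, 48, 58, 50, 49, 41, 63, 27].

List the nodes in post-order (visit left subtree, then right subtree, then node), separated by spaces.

62: root
53: left child of 62 (depth 1)
37: left child of 53 (depth 2)
56: right child of 53 (depth 2)
46: right child of 37 (depth 3)
65: right child of 62 (depth 1)
52: right child of 46 (depth 4)
73: right child of 65 (depth 2)
48: left child of 52 (depth 5)
58: right child of 56 (depth 3)
50: right child of 48 (depth 6)
49: left child of 50 (depth 7)
41: left child of 46 (depth 4)
63: left child of 65 (depth 2)
27: left child of 37 (depth 3)

27 41 49 50 48 52 46 37 58 56 53 63 73 65 62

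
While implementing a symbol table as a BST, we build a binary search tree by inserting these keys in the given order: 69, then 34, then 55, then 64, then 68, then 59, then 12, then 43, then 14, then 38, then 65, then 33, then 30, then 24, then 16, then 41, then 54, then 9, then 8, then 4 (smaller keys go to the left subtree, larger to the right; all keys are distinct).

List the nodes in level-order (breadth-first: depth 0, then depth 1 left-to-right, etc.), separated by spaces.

69: root
34: left child of 69 (depth 1)
55: right child of 34 (depth 2)
64: right child of 55 (depth 3)
68: right child of 64 (depth 4)
59: left child of 64 (depth 4)
12: left child of 34 (depth 2)
43: left child of 55 (depth 3)
14: right child of 12 (depth 3)
38: left child of 43 (depth 4)
65: left child of 68 (depth 5)
33: right child of 14 (depth 4)
30: left child of 33 (depth 5)
24: left child of 30 (depth 6)
16: left child of 24 (depth 7)
41: right child of 38 (depth 5)
54: right child of 43 (depth 4)
9: left child of 12 (depth 3)
8: left child of 9 (depth 4)
4: left child of 8 (depth 5)

69 34 12 55 9 14 43 64 8 33 38 54 59 68 4 30 41 65 24 16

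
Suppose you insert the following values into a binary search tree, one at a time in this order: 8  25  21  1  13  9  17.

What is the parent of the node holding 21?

25

Resulting structure (node: left, right):
  8: L=1, R=25
  25: L=21, R=–
  21: L=13, R=–
  1: L=–, R=–
  13: L=9, R=17
  9: L=–, R=–
  17: L=–, R=–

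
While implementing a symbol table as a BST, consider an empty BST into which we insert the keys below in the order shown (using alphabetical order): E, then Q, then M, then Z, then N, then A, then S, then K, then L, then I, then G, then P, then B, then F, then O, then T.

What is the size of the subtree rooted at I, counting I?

3

E: root
Q: right child of E (depth 1)
M: left child of Q (depth 2)
Z: right child of Q (depth 2)
N: right child of M (depth 3)
A: left child of E (depth 1)
S: left child of Z (depth 3)
K: left child of M (depth 3)
L: right child of K (depth 4)
I: left child of K (depth 4)
G: left child of I (depth 5)
P: right child of N (depth 4)
B: right child of A (depth 2)
F: left child of G (depth 6)
O: left child of P (depth 5)
T: right child of S (depth 4)

Subtree rooted at I contains: I, G, F — 3 nodes.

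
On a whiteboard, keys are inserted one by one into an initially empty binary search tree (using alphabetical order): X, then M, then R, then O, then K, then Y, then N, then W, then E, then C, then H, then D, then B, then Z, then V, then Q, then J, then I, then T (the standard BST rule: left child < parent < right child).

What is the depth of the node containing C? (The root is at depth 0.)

4

X: root
M: left child of X (depth 1)
R: right child of M (depth 2)
O: left child of R (depth 3)
K: left child of M (depth 2)
Y: right child of X (depth 1)
N: left child of O (depth 4)
W: right child of R (depth 3)
E: left child of K (depth 3)
C: left child of E (depth 4)
H: right child of E (depth 4)
D: right child of C (depth 5)
B: left child of C (depth 5)
Z: right child of Y (depth 2)
V: left child of W (depth 4)
Q: right child of O (depth 4)
J: right child of H (depth 5)
I: left child of J (depth 6)
T: left child of V (depth 5)

Path to C: X → M → K → E → C, which is 4 edges.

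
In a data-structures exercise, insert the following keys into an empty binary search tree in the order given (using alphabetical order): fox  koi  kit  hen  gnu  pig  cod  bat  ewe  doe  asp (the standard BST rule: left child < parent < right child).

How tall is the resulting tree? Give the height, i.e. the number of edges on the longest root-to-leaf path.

4

Resulting structure (node: left, right):
  fox: L=cod, R=koi
  koi: L=kit, R=pig
  kit: L=hen, R=–
  hen: L=gnu, R=–
  gnu: L=–, R=–
  pig: L=–, R=–
  cod: L=bat, R=ewe
  bat: L=asp, R=–
  ewe: L=doe, R=–
  doe: L=–, R=–
  asp: L=–, R=–

The deepest node is gnu at depth 4.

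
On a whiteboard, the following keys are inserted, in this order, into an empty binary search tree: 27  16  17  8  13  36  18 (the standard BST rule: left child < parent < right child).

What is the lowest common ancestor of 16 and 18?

Resulting structure (node: left, right):
  27: L=16, R=36
  16: L=8, R=17
  17: L=–, R=18
  8: L=–, R=13
  13: L=–, R=–
  36: L=–, R=–
  18: L=–, R=–

Path to 16: 27 → 16
Path to 18: 27 → 16 → 17 → 18
16 lies on both paths and is an ancestor of the other node.

16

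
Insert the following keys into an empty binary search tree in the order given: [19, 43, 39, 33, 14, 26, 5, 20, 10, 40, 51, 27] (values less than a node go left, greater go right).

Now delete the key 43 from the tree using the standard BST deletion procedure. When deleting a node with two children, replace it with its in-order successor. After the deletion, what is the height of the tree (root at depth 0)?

5

19: root
43: right child of 19 (depth 1)
39: left child of 43 (depth 2)
33: left child of 39 (depth 3)
14: left child of 19 (depth 1)
26: left child of 33 (depth 4)
5: left child of 14 (depth 2)
20: left child of 26 (depth 5)
10: right child of 5 (depth 3)
40: right child of 39 (depth 3)
51: right child of 43 (depth 2)
27: right child of 26 (depth 5)

Delete 43 (two children — replace with in-order successor).
After deletion, deepest node is 20 at depth 5.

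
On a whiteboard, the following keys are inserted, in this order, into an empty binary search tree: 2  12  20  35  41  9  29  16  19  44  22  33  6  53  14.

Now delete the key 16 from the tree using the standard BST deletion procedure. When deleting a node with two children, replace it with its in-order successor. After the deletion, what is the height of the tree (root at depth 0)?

Insert 2: tree is empty, so 2 becomes the root.
Insert 12: 12 > 2 → go right. Place as right child of 2.
Insert 20: 20 > 2 → go right; 20 > 12 → go right. Place as right child of 12.
Insert 35: 35 > 2 → go right; 35 > 12 → go right; 35 > 20 → go right. Place as right child of 20.
Insert 41: 41 > 2 → go right; 41 > 12 → go right; 41 > 20 → go right; 41 > 35 → go right. Place as right child of 35.
Insert 9: 9 > 2 → go right; 9 < 12 → go left. Place as left child of 12.
Insert 29: 29 > 2 → go right; 29 > 12 → go right; 29 > 20 → go right; 29 < 35 → go left. Place as left child of 35.
Insert 16: 16 > 2 → go right; 16 > 12 → go right; 16 < 20 → go left. Place as left child of 20.
Insert 19: 19 > 2 → go right; 19 > 12 → go right; 19 < 20 → go left; 19 > 16 → go right. Place as right child of 16.
Insert 44: 44 > 2 → go right; 44 > 12 → go right; 44 > 20 → go right; 44 > 35 → go right; 44 > 41 → go right. Place as right child of 41.
Insert 22: 22 > 2 → go right; 22 > 12 → go right; 22 > 20 → go right; 22 < 35 → go left; 22 < 29 → go left. Place as left child of 29.
Insert 33: 33 > 2 → go right; 33 > 12 → go right; 33 > 20 → go right; 33 < 35 → go left; 33 > 29 → go right. Place as right child of 29.
Insert 6: 6 > 2 → go right; 6 < 12 → go left; 6 < 9 → go left. Place as left child of 9.
Insert 53: 53 > 2 → go right; 53 > 12 → go right; 53 > 20 → go right; 53 > 35 → go right; 53 > 41 → go right; 53 > 44 → go right. Place as right child of 44.
Insert 14: 14 > 2 → go right; 14 > 12 → go right; 14 < 20 → go left; 14 < 16 → go left. Place as left child of 16.

Delete 16 (two children — replace with in-order successor).
After deletion, deepest node is 53 at depth 6.

6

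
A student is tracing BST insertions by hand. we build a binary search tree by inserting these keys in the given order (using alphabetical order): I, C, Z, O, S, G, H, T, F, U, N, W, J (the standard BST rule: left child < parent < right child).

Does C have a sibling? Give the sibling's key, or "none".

I: root
C: left child of I (depth 1)
Z: right child of I (depth 1)
O: left child of Z (depth 2)
S: right child of O (depth 3)
G: right child of C (depth 2)
H: right child of G (depth 3)
T: right child of S (depth 4)
F: left child of G (depth 3)
U: right child of T (depth 5)
N: left child of O (depth 3)
W: right child of U (depth 6)
J: left child of N (depth 4)

C's parent is I; the other child of I is Z.

Z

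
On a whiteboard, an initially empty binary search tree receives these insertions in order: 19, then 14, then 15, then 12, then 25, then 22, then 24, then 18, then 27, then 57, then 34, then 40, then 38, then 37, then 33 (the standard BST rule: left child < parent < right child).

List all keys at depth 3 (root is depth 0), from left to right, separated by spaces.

18 24 57

Insert 19: tree is empty, so 19 becomes the root.
Insert 14: 14 < 19 → go left. Place as left child of 19.
Insert 15: 15 < 19 → go left; 15 > 14 → go right. Place as right child of 14.
Insert 12: 12 < 19 → go left; 12 < 14 → go left. Place as left child of 14.
Insert 25: 25 > 19 → go right. Place as right child of 19.
Insert 22: 22 > 19 → go right; 22 < 25 → go left. Place as left child of 25.
Insert 24: 24 > 19 → go right; 24 < 25 → go left; 24 > 22 → go right. Place as right child of 22.
Insert 18: 18 < 19 → go left; 18 > 14 → go right; 18 > 15 → go right. Place as right child of 15.
Insert 27: 27 > 19 → go right; 27 > 25 → go right. Place as right child of 25.
Insert 57: 57 > 19 → go right; 57 > 25 → go right; 57 > 27 → go right. Place as right child of 27.
Insert 34: 34 > 19 → go right; 34 > 25 → go right; 34 > 27 → go right; 34 < 57 → go left. Place as left child of 57.
Insert 40: 40 > 19 → go right; 40 > 25 → go right; 40 > 27 → go right; 40 < 57 → go left; 40 > 34 → go right. Place as right child of 34.
Insert 38: 38 > 19 → go right; 38 > 25 → go right; 38 > 27 → go right; 38 < 57 → go left; 38 > 34 → go right; 38 < 40 → go left. Place as left child of 40.
Insert 37: 37 > 19 → go right; 37 > 25 → go right; 37 > 27 → go right; 37 < 57 → go left; 37 > 34 → go right; 37 < 40 → go left; 37 < 38 → go left. Place as left child of 38.
Insert 33: 33 > 19 → go right; 33 > 25 → go right; 33 > 27 → go right; 33 < 57 → go left; 33 < 34 → go left. Place as left child of 34.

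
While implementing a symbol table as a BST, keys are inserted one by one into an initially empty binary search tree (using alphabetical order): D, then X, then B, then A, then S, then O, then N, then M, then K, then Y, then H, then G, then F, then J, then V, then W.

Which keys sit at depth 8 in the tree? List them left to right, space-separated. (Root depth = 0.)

G J

Resulting structure (node: left, right):
  D: L=B, R=X
  X: L=S, R=Y
  B: L=A, R=–
  A: L=–, R=–
  S: L=O, R=V
  O: L=N, R=–
  N: L=M, R=–
  M: L=K, R=–
  K: L=H, R=–
  Y: L=–, R=–
  H: L=G, R=J
  G: L=F, R=–
  F: L=–, R=–
  J: L=–, R=–
  V: L=–, R=W
  W: L=–, R=–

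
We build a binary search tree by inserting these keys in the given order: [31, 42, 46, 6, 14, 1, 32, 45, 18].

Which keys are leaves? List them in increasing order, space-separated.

1 18 32 45

Resulting structure (node: left, right):
  31: L=6, R=42
  42: L=32, R=46
  46: L=45, R=–
  6: L=1, R=14
  14: L=–, R=18
  1: L=–, R=–
  32: L=–, R=–
  45: L=–, R=–
  18: L=–, R=–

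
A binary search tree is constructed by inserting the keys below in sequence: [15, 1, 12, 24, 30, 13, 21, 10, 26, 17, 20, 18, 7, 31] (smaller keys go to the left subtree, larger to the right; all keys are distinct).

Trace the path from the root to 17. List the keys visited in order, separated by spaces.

Resulting structure (node: left, right):
  15: L=1, R=24
  1: L=–, R=12
  12: L=10, R=13
  24: L=21, R=30
  30: L=26, R=31
  13: L=–, R=–
  21: L=17, R=–
  10: L=7, R=–
  26: L=–, R=–
  17: L=–, R=20
  20: L=18, R=–
  18: L=–, R=–
  7: L=–, R=–
  31: L=–, R=–

15 24 21 17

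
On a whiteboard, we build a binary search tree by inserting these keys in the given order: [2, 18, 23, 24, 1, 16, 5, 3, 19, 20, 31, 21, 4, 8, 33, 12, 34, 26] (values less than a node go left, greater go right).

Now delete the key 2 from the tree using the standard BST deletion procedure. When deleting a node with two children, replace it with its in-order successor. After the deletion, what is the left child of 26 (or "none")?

2: root
18: right child of 2 (depth 1)
23: right child of 18 (depth 2)
24: right child of 23 (depth 3)
1: left child of 2 (depth 1)
16: left child of 18 (depth 2)
5: left child of 16 (depth 3)
3: left child of 5 (depth 4)
19: left child of 23 (depth 3)
20: right child of 19 (depth 4)
31: right child of 24 (depth 4)
21: right child of 20 (depth 5)
4: right child of 3 (depth 5)
8: right child of 5 (depth 4)
33: right child of 31 (depth 5)
12: right child of 8 (depth 5)
34: right child of 33 (depth 6)
26: left child of 31 (depth 5)

Delete 2 (two children — replace with in-order successor).
After deletion, 26's left child: none.

none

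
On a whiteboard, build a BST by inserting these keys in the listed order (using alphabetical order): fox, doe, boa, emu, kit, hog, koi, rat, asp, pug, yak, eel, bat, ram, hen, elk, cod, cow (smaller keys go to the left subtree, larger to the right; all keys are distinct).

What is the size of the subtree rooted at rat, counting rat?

4

Insert fox: tree is empty, so fox becomes the root.
Insert doe: doe < fox → go left. Place as left child of fox.
Insert boa: boa < fox → go left; boa < doe → go left. Place as left child of doe.
Insert emu: emu < fox → go left; emu > doe → go right. Place as right child of doe.
Insert kit: kit > fox → go right. Place as right child of fox.
Insert hog: hog > fox → go right; hog < kit → go left. Place as left child of kit.
Insert koi: koi > fox → go right; koi > kit → go right. Place as right child of kit.
Insert rat: rat > fox → go right; rat > kit → go right; rat > koi → go right. Place as right child of koi.
Insert asp: asp < fox → go left; asp < doe → go left; asp < boa → go left. Place as left child of boa.
Insert pug: pug > fox → go right; pug > kit → go right; pug > koi → go right; pug < rat → go left. Place as left child of rat.
Insert yak: yak > fox → go right; yak > kit → go right; yak > koi → go right; yak > rat → go right. Place as right child of rat.
Insert eel: eel < fox → go left; eel > doe → go right; eel < emu → go left. Place as left child of emu.
Insert bat: bat < fox → go left; bat < doe → go left; bat < boa → go left; bat > asp → go right. Place as right child of asp.
Insert ram: ram > fox → go right; ram > kit → go right; ram > koi → go right; ram < rat → go left; ram > pug → go right. Place as right child of pug.
Insert hen: hen > fox → go right; hen < kit → go left; hen < hog → go left. Place as left child of hog.
Insert elk: elk < fox → go left; elk > doe → go right; elk < emu → go left; elk > eel → go right. Place as right child of eel.
Insert cod: cod < fox → go left; cod < doe → go left; cod > boa → go right. Place as right child of boa.
Insert cow: cow < fox → go left; cow < doe → go left; cow > boa → go right; cow > cod → go right. Place as right child of cod.

Subtree rooted at rat contains: rat, pug, ram, yak — 4 nodes.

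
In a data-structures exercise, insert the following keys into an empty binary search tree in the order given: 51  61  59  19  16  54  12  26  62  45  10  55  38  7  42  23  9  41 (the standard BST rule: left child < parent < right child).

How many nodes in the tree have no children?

5

Resulting structure (node: left, right):
  51: L=19, R=61
  61: L=59, R=62
  59: L=54, R=–
  19: L=16, R=26
  16: L=12, R=–
  54: L=–, R=55
  12: L=10, R=–
  26: L=23, R=45
  62: L=–, R=–
  45: L=38, R=–
  10: L=7, R=–
  55: L=–, R=–
  38: L=–, R=42
  7: L=–, R=9
  42: L=41, R=–
  23: L=–, R=–
  9: L=–, R=–
  41: L=–, R=–

Leaves: 9, 23, 41, 55, 62 — 5 in total.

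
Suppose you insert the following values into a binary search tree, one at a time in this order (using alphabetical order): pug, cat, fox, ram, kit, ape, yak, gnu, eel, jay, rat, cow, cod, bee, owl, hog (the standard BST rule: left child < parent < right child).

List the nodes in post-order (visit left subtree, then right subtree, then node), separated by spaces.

bee ape cod cow eel hog jay gnu owl kit fox cat rat yak ram pug

Resulting structure (node: left, right):
  pug: L=cat, R=ram
  cat: L=ape, R=fox
  fox: L=eel, R=kit
  ram: L=–, R=yak
  kit: L=gnu, R=owl
  ape: L=–, R=bee
  yak: L=rat, R=–
  gnu: L=–, R=jay
  eel: L=cow, R=–
  jay: L=hog, R=–
  rat: L=–, R=–
  cow: L=cod, R=–
  cod: L=–, R=–
  bee: L=–, R=–
  owl: L=–, R=–
  hog: L=–, R=–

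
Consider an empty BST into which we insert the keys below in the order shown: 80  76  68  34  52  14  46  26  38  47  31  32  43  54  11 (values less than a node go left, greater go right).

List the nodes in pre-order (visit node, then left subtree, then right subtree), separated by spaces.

80: root
76: left child of 80 (depth 1)
68: left child of 76 (depth 2)
34: left child of 68 (depth 3)
52: right child of 34 (depth 4)
14: left child of 34 (depth 4)
46: left child of 52 (depth 5)
26: right child of 14 (depth 5)
38: left child of 46 (depth 6)
47: right child of 46 (depth 6)
31: right child of 26 (depth 6)
32: right child of 31 (depth 7)
43: right child of 38 (depth 7)
54: right child of 52 (depth 5)
11: left child of 14 (depth 5)

80 76 68 34 14 11 26 31 32 52 46 38 43 47 54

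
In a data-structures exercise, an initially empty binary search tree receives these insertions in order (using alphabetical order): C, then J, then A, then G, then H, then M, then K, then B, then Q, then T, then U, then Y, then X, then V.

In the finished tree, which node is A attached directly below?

C: root
J: right child of C (depth 1)
A: left child of C (depth 1)
G: left child of J (depth 2)
H: right child of G (depth 3)
M: right child of J (depth 2)
K: left child of M (depth 3)
B: right child of A (depth 2)
Q: right child of M (depth 3)
T: right child of Q (depth 4)
U: right child of T (depth 5)
Y: right child of U (depth 6)
X: left child of Y (depth 7)
V: left child of X (depth 8)

C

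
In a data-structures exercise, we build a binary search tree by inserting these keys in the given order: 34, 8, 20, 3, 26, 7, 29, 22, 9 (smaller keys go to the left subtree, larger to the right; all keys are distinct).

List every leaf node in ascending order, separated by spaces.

7 9 22 29

Insert 34: tree is empty, so 34 becomes the root.
Insert 8: 8 < 34 → go left. Place as left child of 34.
Insert 20: 20 < 34 → go left; 20 > 8 → go right. Place as right child of 8.
Insert 3: 3 < 34 → go left; 3 < 8 → go left. Place as left child of 8.
Insert 26: 26 < 34 → go left; 26 > 8 → go right; 26 > 20 → go right. Place as right child of 20.
Insert 7: 7 < 34 → go left; 7 < 8 → go left; 7 > 3 → go right. Place as right child of 3.
Insert 29: 29 < 34 → go left; 29 > 8 → go right; 29 > 20 → go right; 29 > 26 → go right. Place as right child of 26.
Insert 22: 22 < 34 → go left; 22 > 8 → go right; 22 > 20 → go right; 22 < 26 → go left. Place as left child of 26.
Insert 9: 9 < 34 → go left; 9 > 8 → go right; 9 < 20 → go left. Place as left child of 20.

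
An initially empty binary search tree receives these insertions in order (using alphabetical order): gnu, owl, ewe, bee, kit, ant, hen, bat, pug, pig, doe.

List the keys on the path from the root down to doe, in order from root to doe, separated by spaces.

gnu ewe bee doe

gnu: root
owl: right child of gnu (depth 1)
ewe: left child of gnu (depth 1)
bee: left child of ewe (depth 2)
kit: left child of owl (depth 2)
ant: left child of bee (depth 3)
hen: left child of kit (depth 3)
bat: right child of ant (depth 4)
pug: right child of owl (depth 2)
pig: left child of pug (depth 3)
doe: right child of bee (depth 3)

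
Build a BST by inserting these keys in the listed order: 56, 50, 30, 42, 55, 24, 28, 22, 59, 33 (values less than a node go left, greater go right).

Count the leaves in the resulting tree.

5

Insert 56: tree is empty, so 56 becomes the root.
Insert 50: 50 < 56 → go left. Place as left child of 56.
Insert 30: 30 < 56 → go left; 30 < 50 → go left. Place as left child of 50.
Insert 42: 42 < 56 → go left; 42 < 50 → go left; 42 > 30 → go right. Place as right child of 30.
Insert 55: 55 < 56 → go left; 55 > 50 → go right. Place as right child of 50.
Insert 24: 24 < 56 → go left; 24 < 50 → go left; 24 < 30 → go left. Place as left child of 30.
Insert 28: 28 < 56 → go left; 28 < 50 → go left; 28 < 30 → go left; 28 > 24 → go right. Place as right child of 24.
Insert 22: 22 < 56 → go left; 22 < 50 → go left; 22 < 30 → go left; 22 < 24 → go left. Place as left child of 24.
Insert 59: 59 > 56 → go right. Place as right child of 56.
Insert 33: 33 < 56 → go left; 33 < 50 → go left; 33 > 30 → go right; 33 < 42 → go left. Place as left child of 42.

Leaves: 22, 28, 33, 55, 59 — 5 in total.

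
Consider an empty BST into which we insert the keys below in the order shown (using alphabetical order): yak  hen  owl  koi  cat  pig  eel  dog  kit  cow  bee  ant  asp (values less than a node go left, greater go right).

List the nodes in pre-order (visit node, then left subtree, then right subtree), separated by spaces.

yak hen cat bee ant asp eel dog cow owl koi kit pig

Insert yak: tree is empty, so yak becomes the root.
Insert hen: hen < yak → go left. Place as left child of yak.
Insert owl: owl < yak → go left; owl > hen → go right. Place as right child of hen.
Insert koi: koi < yak → go left; koi > hen → go right; koi < owl → go left. Place as left child of owl.
Insert cat: cat < yak → go left; cat < hen → go left. Place as left child of hen.
Insert pig: pig < yak → go left; pig > hen → go right; pig > owl → go right. Place as right child of owl.
Insert eel: eel < yak → go left; eel < hen → go left; eel > cat → go right. Place as right child of cat.
Insert dog: dog < yak → go left; dog < hen → go left; dog > cat → go right; dog < eel → go left. Place as left child of eel.
Insert kit: kit < yak → go left; kit > hen → go right; kit < owl → go left; kit < koi → go left. Place as left child of koi.
Insert cow: cow < yak → go left; cow < hen → go left; cow > cat → go right; cow < eel → go left; cow < dog → go left. Place as left child of dog.
Insert bee: bee < yak → go left; bee < hen → go left; bee < cat → go left. Place as left child of cat.
Insert ant: ant < yak → go left; ant < hen → go left; ant < cat → go left; ant < bee → go left. Place as left child of bee.
Insert asp: asp < yak → go left; asp < hen → go left; asp < cat → go left; asp < bee → go left; asp > ant → go right. Place as right child of ant.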